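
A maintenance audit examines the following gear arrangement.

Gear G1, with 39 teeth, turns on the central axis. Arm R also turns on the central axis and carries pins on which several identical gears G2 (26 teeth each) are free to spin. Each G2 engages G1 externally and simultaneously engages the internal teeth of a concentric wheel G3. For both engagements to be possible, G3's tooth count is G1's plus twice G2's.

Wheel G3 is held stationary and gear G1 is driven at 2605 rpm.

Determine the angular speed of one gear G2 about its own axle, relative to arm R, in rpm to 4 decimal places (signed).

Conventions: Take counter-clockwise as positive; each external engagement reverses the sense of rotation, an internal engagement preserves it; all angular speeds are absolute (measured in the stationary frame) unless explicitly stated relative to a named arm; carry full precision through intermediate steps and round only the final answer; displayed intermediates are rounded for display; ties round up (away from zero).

planetary set (39T centre, 26T on arm, 91T internal) — Willis relation
normalise by the input: solve with ω_sun = 1, then scale by 2605 rpm
ring teeth: 39 + 2·26 = 91
39(ω_sun−ω_arm) = −91(ω_ring−ω_arm),  ω_ring = 0, ω_sun = 1
39(1−ω_arm) = −91(0−ω_arm)  ⇒  130·ω_arm = 39  ⇒  ω_arm = 3/10
sun–planet mesh: 39·(1−3/10) = −26·(ω_p−ω_arm)  ⇒  ω_p−ω_arm = -21/20
scale: ω_p−ω_arm = -21/20 × 2605 rpm = -2735.2500 rpm

-2735.2500 rpm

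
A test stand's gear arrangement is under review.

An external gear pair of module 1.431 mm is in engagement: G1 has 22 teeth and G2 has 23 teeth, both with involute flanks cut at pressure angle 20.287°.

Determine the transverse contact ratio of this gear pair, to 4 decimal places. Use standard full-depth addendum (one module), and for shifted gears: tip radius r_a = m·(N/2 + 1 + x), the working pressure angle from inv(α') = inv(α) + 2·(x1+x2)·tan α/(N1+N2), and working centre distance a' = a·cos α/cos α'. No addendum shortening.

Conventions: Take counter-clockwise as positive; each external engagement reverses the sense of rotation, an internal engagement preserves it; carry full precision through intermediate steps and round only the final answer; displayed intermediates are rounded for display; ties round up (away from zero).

1.5756

single-mesh involute tooth geometry (22T engaging 23T at module 1.431)
base radii: r_b1 = 14.764548, r_b2 = 15.435664
tip radii: r_a1 = 17.172000, r_a2 = 17.887500
no profile shift: α' = α, a' = a
action lengths: √(r_a1²−r_b1²) = 8.768449, √(r_a2²−r_b2²) = 9.038967
base pitch p_b = π·m·cos α = 4.216745
CR = (8.768449 + 9.038967 − 32.197500·sin 20.28700°)/4.216745 = 1.575577
contact ratio ≈ 1.5756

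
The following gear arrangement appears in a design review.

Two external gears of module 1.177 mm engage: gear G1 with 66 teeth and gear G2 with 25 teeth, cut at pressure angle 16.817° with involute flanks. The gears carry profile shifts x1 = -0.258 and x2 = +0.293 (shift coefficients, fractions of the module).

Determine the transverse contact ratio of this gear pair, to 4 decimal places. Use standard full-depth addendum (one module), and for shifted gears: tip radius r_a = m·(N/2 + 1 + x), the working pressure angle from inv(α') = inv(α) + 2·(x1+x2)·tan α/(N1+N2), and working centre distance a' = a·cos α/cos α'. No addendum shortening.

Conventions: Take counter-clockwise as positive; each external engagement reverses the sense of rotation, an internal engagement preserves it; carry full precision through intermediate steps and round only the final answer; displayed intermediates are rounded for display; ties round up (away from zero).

single-mesh involute tooth geometry (66T engaging 25T at module 1.177)
base radii: r_b1 = 37.179914, r_b2 = 14.083301
tip radii: r_a1 = 39.714334, r_a2 = 16.234361
inv(α') = inv(16.817°) + 2·(-0.258+0.293)·tan α/(66+25) = 0.00896205  ⇒  α' = 16.96150°
a' = a·cos α / cos α' = 53.5535·cos 16.817°/cos 16.96150° = 53.594524
action lengths: √(r_a1²−r_b1²) = 13.960026, √(r_a2²−r_b2²) = 8.075588
base pitch p_b = π·m·cos α = 3.539520
CR = (13.960026 + 8.075588 − 53.594524·sin 16.96150°)/3.539520 = 1.808305
contact ratio ≈ 1.8083

1.8083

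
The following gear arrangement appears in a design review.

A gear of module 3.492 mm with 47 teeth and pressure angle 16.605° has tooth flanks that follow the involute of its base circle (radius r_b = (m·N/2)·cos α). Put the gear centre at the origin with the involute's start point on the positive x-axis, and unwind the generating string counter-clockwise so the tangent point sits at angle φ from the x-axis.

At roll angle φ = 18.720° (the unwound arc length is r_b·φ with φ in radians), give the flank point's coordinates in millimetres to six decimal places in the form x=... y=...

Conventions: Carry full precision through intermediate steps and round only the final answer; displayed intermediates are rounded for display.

recognized (one wheel, involute flank): single-mesh tooth geometry, m = 3.492, N = 47
pitch radius r_p = m·N/2 = 3.492·47/2 = 82.062000
base radius r_b = r_p·cos α = 82.062000·cos 16.605° = 78.639821
roll angle φ = 18.720° = 0.32672564 rad
x = r_b·(cos φ + φ·sin φ) = 82.725852
y = r_b·(sin φ − φ·cos φ) = 0.904540

x=82.725852 y=0.904540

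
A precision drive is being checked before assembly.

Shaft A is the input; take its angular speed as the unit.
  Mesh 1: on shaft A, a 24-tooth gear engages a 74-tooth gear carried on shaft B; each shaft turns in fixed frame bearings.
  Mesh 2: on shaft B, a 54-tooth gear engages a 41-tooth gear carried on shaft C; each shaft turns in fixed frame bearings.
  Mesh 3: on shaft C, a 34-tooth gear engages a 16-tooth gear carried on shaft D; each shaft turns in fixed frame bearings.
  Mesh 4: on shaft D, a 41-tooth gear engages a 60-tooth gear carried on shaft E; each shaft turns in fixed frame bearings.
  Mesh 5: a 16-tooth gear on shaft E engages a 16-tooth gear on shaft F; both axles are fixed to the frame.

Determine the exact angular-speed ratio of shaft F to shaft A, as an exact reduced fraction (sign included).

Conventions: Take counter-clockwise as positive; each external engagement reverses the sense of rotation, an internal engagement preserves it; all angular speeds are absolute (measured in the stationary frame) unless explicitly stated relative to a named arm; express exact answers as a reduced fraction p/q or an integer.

-459/740

class = fixed-axis compound train [5 meshes; 5 ratios multiply, 5 sense flips]
mesh 1 [24T→74T]: running ratio 12/37, sense −
mesh 2 [54T→41T]: running ratio 648/1517, sense +
mesh 3 [34T→16T]: running ratio 1377/1517, sense −
mesh 4 [41T→60T]: running ratio 459/740, sense +
mesh 5 [16T→16T]: running ratio 459/740, sense −
ω_out/ω_in = -459/740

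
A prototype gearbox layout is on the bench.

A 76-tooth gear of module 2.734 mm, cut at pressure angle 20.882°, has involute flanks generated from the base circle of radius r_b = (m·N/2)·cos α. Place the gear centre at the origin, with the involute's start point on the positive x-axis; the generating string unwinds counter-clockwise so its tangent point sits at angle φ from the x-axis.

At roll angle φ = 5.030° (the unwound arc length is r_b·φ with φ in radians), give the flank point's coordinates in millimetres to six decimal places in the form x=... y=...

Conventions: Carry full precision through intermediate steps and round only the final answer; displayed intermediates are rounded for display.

x=97.441346 y=0.021875

single-mesh involute tooth geometry (76T wheel at module 2.734)
pitch radius r_p = m·N/2 = 2.734·76/2 = 103.892000
base radius r_b = r_p·cos α = 103.892000·cos 20.882° = 97.068010
roll angle φ = 5.030° = 0.08779006 rad
x = r_b·(cos φ + φ·sin φ) = 97.441346
y = r_b·(sin φ − φ·cos φ) = 0.021875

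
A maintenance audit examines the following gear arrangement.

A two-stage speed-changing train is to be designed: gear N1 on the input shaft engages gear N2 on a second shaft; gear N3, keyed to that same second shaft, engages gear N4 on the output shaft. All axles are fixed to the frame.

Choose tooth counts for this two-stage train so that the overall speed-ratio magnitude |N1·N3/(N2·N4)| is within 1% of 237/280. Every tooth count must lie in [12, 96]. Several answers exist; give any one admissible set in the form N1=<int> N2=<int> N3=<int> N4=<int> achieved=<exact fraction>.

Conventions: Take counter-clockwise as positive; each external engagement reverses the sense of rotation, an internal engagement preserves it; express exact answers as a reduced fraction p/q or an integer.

N1=12 N2=14 N3=79 N4=80 achieved=237/280

topology: fixed-axis compound train — 2 stages, target 237/280
target = 237/280 in lowest terms: an exact hit needs N1·N3 = k·237 and N2·N4 = k·280 for one integer k, every count in [12, 96]; additionally prefer no 1:1 stage (N1 ≠ N2, N3 ≠ N4)
k = 1…3: no 1:1-free in-range split of k·237 and k·280 into factor pairs; take k = 4
k = 4: N1·N3 = 948 = 12·79, N2·N4 = 1120 = 14·80
achieved = 12·79/(14·80) = 237/280; |achieved − target| = 0 ≤ 237/28000 ✓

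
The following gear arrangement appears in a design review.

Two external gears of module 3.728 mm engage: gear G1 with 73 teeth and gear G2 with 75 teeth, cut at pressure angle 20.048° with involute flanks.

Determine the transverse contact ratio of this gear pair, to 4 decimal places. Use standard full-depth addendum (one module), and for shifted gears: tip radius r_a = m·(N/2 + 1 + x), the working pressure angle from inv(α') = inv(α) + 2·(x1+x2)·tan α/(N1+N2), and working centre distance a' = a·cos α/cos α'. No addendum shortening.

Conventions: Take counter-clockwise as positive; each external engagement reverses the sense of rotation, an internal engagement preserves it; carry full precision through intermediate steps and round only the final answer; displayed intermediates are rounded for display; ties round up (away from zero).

topology: single-mesh involute geometry — m = 3.728, 73T/75T pair
base radii: r_b1 = 127.826821, r_b2 = 131.328925
tip radii: r_a1 = 139.800000, r_a2 = 143.528000
no profile shift: α' = α, a' = a
action lengths: √(r_a1²−r_b1²) = 56.606925, √(r_a2²−r_b2²) = 57.905096
base pitch p_b = π·m·cos α = 11.002186
CR = (56.606925 + 57.905096 − 275.872000·sin 20.04800°)/11.002186 = 1.812467
contact ratio ≈ 1.8125

1.8125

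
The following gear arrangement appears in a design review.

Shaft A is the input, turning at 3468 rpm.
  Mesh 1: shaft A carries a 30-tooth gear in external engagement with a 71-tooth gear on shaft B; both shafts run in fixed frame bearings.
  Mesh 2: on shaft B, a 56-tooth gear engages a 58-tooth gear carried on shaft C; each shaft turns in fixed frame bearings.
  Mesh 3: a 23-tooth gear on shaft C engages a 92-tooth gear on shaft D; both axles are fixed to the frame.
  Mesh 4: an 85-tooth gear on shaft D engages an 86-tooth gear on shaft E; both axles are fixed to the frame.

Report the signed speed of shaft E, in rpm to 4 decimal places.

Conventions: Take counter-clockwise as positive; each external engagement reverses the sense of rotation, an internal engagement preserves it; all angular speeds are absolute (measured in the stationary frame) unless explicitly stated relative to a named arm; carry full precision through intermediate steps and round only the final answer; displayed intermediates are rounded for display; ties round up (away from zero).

4-mesh fixed-axis compound train (all bearings frame-fixed)
mesh 1 [30T→71T]: ω = 3468.0000×30/71 = 1465.3521 rpm, sense flips to −
mesh 2 [56T→58T]: ω = 1465.3521×56/58 = 1414.8227 rpm, sense flips to +
mesh 3 [23T→92T]: ω = 1414.8227×23/92 = 353.7057 rpm, sense flips to −
mesh 4 [85T→86T]: ω = 353.7057×85/86 = 349.5928 rpm, sense flips to +
signed output speed = +349.5928 rpm

+349.5928 rpm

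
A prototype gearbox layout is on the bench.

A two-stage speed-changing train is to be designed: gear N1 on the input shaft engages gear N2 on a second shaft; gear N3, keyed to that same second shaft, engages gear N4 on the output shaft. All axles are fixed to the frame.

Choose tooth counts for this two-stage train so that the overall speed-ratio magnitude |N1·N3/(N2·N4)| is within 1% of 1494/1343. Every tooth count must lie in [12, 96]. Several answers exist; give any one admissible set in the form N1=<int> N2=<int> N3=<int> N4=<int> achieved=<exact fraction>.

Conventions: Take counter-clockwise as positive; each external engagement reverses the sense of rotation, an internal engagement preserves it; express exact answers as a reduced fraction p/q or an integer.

class = fixed-axis compound train [2-stage, 1494/1343 wanted]
target = 1494/1343 in lowest terms: an exact hit needs N1·N3 = k·1494 and N2·N4 = k·1343 for one integer k, every count in [12, 96]; additionally prefer no 1:1 stage (N1 ≠ N2, N3 ≠ N4)
k = 1: N1·N3 = 1494 = 18·83, N2·N4 = 1343 = 17·79
achieved = 18·83/(17·79) = 1494/1343; |achieved − target| = 0 ≤ 747/67150 ✓

N1=18 N2=17 N3=83 N4=79 achieved=1494/1343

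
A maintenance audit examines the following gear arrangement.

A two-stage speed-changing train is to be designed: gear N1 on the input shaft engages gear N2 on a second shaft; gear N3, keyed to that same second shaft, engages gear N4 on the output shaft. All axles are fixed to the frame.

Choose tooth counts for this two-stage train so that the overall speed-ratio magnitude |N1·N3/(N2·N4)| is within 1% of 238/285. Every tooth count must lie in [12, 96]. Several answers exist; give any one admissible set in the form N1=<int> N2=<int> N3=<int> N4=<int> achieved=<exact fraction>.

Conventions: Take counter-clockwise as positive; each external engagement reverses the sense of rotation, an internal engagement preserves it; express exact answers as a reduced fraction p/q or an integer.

class = fixed-axis compound train [2-stage, 238/285 wanted]
target = 238/285 in lowest terms: an exact hit needs N1·N3 = k·238 and N2·N4 = k·285 for one integer k, every count in [12, 96]; additionally prefer no 1:1 stage (N1 ≠ N2, N3 ≠ N4)
k = 1: N1·N3 = 238 = 14·17, N2·N4 = 285 = 15·19
achieved = 14·17/(15·19) = 238/285; |achieved − target| = 0 ≤ 119/14250 ✓

N1=14 N2=15 N3=17 N4=19 achieved=238/285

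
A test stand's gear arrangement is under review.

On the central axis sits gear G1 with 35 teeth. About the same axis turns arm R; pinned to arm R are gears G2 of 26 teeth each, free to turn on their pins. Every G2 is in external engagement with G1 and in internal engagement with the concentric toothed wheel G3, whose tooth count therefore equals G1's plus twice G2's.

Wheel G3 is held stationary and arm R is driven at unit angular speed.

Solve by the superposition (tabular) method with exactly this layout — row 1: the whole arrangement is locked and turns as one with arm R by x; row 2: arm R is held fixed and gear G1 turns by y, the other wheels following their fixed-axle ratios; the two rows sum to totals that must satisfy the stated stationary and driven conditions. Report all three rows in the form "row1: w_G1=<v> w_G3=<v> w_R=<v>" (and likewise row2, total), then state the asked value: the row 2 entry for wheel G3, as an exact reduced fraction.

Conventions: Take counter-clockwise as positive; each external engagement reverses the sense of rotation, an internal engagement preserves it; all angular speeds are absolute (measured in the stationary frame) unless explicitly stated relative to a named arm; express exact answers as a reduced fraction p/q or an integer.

row1: w_G1=1 w_G3=1 w_R=1
row2: w_G1=87/35 w_G3=-1 w_R=0
total: w_G1=122/35 w_G3=0 w_R=1
asked value: -1

planetary set (35T centre, 26T on arm, 87T internal) — Willis relation
row 1 (train locked, turned with arm): all members turn x
row 2 — arm fixed, fixed-axis ratios: sun y, ring −(35/87)·y, arm 0
boundary: total ω_ring = x − (35/87)·y = 0 and total ω_arm = x = 1  ⇒  y = 87/35, x = 1
row 2 ring = −(35/87)·87/35 = -1
totals (row 1 + row 2): sun 1 + 87/35 = 122/35, ring 1 + (-1) = 0, arm 1 + 0 = 1
asked cell (row2, ring) = -1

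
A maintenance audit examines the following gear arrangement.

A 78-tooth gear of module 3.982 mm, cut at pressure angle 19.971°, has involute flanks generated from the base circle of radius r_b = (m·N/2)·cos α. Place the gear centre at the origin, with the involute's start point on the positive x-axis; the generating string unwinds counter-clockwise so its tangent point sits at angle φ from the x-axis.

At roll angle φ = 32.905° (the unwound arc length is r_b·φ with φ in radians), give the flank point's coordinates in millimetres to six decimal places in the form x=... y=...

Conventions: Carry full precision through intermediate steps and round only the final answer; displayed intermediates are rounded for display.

x=168.080826 y=8.915302

recognized (one wheel, involute flank): single-mesh tooth geometry, m = 3.982, N = 78
pitch radius r_p = m·N/2 = 3.982·78/2 = 155.298000
base radius r_b = r_p·cos α = 155.298000·cos 19.971° = 145.959250
roll angle φ = 32.905° = 0.57430059 rad
x = r_b·(cos φ + φ·sin φ) = 168.080826
y = r_b·(sin φ − φ·cos φ) = 8.915302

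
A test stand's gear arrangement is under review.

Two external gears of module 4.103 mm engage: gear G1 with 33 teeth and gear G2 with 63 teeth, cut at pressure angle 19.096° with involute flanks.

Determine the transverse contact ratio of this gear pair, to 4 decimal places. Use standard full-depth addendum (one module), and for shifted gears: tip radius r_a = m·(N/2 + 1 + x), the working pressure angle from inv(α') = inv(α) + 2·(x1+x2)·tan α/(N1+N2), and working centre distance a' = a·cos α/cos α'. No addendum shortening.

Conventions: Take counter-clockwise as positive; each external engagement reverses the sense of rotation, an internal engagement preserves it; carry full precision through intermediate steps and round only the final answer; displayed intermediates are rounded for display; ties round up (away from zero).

1.7815

recognized (one external pair, fixed centres): single-mesh tooth geometry, m = 4.103, N1 = 33, N2 = 63
base radii: r_b1 = 63.974115, r_b2 = 122.132402
tip radii: r_a1 = 71.802500, r_a2 = 133.347500
no profile shift: α' = α, a' = a
action lengths: √(r_a1²−r_b1²) = 32.602325, √(r_a2²−r_b2²) = 53.527864
base pitch p_b = π·m·cos α = 12.180643
CR = (32.602325 + 53.527864 − 196.944000·sin 19.09600°)/12.180643 = 1.781481
contact ratio ≈ 1.7815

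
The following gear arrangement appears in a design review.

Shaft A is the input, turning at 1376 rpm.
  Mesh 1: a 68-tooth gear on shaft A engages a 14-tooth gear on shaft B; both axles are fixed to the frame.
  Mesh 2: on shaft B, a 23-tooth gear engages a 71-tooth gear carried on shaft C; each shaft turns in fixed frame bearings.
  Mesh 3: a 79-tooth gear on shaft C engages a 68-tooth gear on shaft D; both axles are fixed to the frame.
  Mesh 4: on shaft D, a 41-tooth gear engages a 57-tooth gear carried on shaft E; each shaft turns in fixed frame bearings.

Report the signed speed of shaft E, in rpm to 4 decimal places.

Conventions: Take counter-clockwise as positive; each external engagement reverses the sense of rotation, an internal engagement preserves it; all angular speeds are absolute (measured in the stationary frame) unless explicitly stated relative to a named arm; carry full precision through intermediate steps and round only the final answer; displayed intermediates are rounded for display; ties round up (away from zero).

topology: fixed-axis compound train — 4 meshes, A→E
mesh 1 [68T→14T]: ω = 1376.0000×68/14 = 6683.4286 rpm, sense flips to −
mesh 2 [23T→71T]: ω = 6683.4286×23/71 = 2165.0543 rpm, sense flips to +
mesh 3 [79T→68T]: ω = 2165.0543×79/68 = 2515.2837 rpm, sense flips to −
mesh 4 [41T→57T]: ω = 2515.2837×41/57 = 1809.2392 rpm, sense flips to +
signed output speed = +1809.2392 rpm

+1809.2392 rpm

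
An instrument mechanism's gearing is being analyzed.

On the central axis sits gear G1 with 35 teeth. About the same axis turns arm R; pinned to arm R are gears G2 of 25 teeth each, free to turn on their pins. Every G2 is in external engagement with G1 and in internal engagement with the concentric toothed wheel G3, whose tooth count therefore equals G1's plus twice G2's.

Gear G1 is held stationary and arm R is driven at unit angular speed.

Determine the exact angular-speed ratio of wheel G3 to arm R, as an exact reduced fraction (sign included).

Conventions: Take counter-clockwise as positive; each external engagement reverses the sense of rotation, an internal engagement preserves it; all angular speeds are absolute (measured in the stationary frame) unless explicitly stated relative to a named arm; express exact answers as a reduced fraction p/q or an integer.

24/17

recognized (axles ride arm R): planetary set, 35/25/85 teeth
ring teeth: 35 + 2·25 = 85
35(ω_sun−ω_arm) = −85(ω_ring−ω_arm),  ω_sun = 0, ω_arm = 1
ω_ring = 1 − (35/85)(0−1) = 24/17
ω_out/ω_in = 24/17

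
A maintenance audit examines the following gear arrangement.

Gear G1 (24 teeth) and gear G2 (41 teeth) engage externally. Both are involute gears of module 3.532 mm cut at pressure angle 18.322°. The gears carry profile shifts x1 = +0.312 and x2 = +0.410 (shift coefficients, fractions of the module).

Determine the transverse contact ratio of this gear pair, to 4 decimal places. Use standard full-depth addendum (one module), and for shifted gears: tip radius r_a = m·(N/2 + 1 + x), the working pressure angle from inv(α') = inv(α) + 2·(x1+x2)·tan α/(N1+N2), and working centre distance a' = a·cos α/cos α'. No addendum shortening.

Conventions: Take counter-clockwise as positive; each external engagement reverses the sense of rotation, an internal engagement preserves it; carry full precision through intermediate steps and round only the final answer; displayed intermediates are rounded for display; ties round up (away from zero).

topology: single-mesh involute geometry — m = 3.532, 24T/41T pair
base radii: r_b1 = 40.235336, r_b2 = 68.735366
tip radii: r_a1 = 47.017984, r_a2 = 77.386120
inv(α') = inv(18.322°) + 2·(+0.312+0.410)·tan α/(24+41) = 0.01872168  ⇒  α' = 21.52102°
a' = a·cos α / cos α' = 114.7900·cos 18.322°/cos 21.52102° = 117.137149
action lengths: √(r_a1²−r_b1²) = 24.327115, √(r_a2²−r_b2²) = 35.553635
base pitch p_b = π·m·cos α = 10.533586
CR = (24.327115 + 35.553635 − 117.137149·sin 21.52102°)/10.533586 = 1.605328
contact ratio ≈ 1.6053

1.6053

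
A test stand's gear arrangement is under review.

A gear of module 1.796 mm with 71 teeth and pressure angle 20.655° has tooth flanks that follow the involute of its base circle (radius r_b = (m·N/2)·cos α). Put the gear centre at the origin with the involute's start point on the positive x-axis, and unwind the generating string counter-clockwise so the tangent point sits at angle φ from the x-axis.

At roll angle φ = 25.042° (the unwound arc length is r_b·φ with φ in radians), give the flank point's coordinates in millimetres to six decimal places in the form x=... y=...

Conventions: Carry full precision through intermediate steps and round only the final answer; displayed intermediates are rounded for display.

class = single-mesh tooth geometry [base-circle involute, m = 1.796, 71T]
pitch radius r_p = m·N/2 = 1.796·71/2 = 63.758000
base radius r_b = r_p·cos α = 63.758000·cos 20.655° = 59.659723
roll angle φ = 25.042° = 0.43706535 rad
x = r_b·(cos φ + φ·sin φ) = 65.088749
y = r_b·(sin φ − φ·cos φ) = 1.628847

x=65.088749 y=1.628847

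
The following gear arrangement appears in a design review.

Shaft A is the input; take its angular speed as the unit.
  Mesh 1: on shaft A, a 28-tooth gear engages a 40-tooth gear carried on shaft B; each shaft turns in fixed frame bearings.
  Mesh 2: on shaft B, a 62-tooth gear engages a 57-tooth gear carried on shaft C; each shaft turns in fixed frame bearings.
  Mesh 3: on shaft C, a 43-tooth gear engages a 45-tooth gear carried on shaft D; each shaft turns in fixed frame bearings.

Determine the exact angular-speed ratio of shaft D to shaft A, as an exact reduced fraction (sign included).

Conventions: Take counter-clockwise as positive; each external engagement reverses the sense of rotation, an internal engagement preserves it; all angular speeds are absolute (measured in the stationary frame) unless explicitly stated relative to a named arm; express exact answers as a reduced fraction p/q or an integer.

class = fixed-axis compound train [3 meshes; 3 ratios multiply, 3 sense flips]
mesh 1 [28T→40T]: running ratio 7/10, sense −
mesh 2 [62T→57T]: running ratio 217/285, sense +
mesh 3 [43T→45T]: running ratio 9331/12825, sense −
ω_out/ω_in = -9331/12825

-9331/12825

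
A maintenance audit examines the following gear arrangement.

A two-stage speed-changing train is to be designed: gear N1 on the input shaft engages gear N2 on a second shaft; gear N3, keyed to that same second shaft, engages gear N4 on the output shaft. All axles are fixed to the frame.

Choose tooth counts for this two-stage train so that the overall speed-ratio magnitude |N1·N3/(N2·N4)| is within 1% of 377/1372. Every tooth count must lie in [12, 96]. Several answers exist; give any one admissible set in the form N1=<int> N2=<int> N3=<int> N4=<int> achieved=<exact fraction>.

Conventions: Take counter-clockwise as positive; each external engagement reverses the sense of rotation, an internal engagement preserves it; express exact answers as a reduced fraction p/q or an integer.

N1=13 N2=28 N3=29 N4=49 achieved=377/1372

topology: fixed-axis compound train — 2 stages, target 377/1372
target = 377/1372 in lowest terms: an exact hit needs N1·N3 = k·377 and N2·N4 = k·1372 for one integer k, every count in [12, 96]; additionally prefer no 1:1 stage (N1 ≠ N2, N3 ≠ N4)
k = 1: N1·N3 = 377 = 13·29, N2·N4 = 1372 = 28·49
achieved = 13·29/(28·49) = 377/1372; |achieved − target| = 0 ≤ 377/137200 ✓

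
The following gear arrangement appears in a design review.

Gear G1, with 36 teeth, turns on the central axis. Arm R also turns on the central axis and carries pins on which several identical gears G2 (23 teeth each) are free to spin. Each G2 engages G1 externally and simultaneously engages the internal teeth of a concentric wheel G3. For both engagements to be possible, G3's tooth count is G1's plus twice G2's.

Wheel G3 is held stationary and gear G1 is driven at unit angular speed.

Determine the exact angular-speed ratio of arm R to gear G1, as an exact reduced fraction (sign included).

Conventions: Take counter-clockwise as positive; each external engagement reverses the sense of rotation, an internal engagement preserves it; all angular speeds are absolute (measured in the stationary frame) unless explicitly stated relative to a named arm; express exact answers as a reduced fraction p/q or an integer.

class = planetary set [G3 = 36+2·23 = 82; Willis about the carrier]
ring teeth: 36 + 2·23 = 82
36(ω_sun−ω_arm) = −82(ω_ring−ω_arm),  ω_ring = 0, ω_sun = 1
36(1−ω_arm) = −82(0−ω_arm)  ⇒  118·ω_arm = 36  ⇒  ω_arm = 18/59
ω_out/ω_in = 18/59

18/59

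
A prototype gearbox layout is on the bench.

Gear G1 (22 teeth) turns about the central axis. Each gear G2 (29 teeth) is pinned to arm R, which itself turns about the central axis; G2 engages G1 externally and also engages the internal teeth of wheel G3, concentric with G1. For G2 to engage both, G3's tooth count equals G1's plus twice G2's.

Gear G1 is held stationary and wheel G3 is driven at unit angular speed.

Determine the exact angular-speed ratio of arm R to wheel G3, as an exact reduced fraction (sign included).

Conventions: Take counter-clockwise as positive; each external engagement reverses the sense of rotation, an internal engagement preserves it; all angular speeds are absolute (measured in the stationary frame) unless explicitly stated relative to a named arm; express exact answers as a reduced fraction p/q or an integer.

recognized (axles ride arm R): planetary set, 22/29/80 teeth
ring teeth: 22 + 2·29 = 80
22(ω_sun−ω_arm) = −80(ω_ring−ω_arm),  ω_sun = 0, ω_ring = 1
22(0−ω_arm) = −80(1−ω_arm)  ⇒  102·ω_arm = 80  ⇒  ω_arm = 40/51
ω_out/ω_in = 40/51

40/51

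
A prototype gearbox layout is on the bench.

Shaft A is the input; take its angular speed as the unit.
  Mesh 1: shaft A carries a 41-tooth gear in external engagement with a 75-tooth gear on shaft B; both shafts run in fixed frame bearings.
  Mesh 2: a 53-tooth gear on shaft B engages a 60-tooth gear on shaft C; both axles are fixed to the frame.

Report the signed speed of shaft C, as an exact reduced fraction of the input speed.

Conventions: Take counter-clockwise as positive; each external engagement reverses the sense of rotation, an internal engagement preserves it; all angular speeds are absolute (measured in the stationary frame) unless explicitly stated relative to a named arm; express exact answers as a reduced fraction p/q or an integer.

2-mesh fixed-axis compound train (all bearings frame-fixed)
mesh 1 [41T→75T]: |ω|/ω_in = 1×41/75 = 41/75, sense flips to −
mesh 2 [53T→60T]: |ω|/ω_in = (41/75)×53/60 = 2173/4500, sense flips to +
signed output speed (× input speed) = 2173/4500

2173/4500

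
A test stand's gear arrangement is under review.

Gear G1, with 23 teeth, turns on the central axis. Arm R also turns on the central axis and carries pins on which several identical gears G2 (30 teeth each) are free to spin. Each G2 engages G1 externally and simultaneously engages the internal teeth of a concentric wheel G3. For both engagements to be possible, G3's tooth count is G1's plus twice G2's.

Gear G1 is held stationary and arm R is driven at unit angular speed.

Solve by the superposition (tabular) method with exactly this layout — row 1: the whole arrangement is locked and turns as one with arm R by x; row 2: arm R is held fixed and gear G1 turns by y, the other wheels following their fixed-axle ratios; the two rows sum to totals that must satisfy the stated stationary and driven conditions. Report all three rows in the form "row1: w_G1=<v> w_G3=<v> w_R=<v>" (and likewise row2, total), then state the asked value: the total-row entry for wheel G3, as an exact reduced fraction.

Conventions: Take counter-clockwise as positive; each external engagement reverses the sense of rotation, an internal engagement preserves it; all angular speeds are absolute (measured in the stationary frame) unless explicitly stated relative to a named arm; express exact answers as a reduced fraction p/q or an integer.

row1: w_G1=1 w_G3=1 w_R=1
row2: w_G1=-1 w_G3=23/83 w_R=0
total: w_G1=0 w_G3=106/83 w_R=1
asked value: 106/83

planetary set (23T centre, 30T on arm, 83T internal) — Willis relation
row 1 — lock + rotate with arm: ω_sun = ω_ring = ω_arm = x
row 2: sun turns y, ring = −(23/83)·y, arm 0
boundary: total ω_sun = x + y = 0 and total ω_arm = x = 1  ⇒  y = -1, x = 1
row 2 ring = −(23/83)·(-1) = 23/83
totals (row 1 + row 2): sun 1 + (-1) = 0, ring 1 + 23/83 = 106/83, arm 1 + 0 = 1
asked cell (total, ring) = 106/83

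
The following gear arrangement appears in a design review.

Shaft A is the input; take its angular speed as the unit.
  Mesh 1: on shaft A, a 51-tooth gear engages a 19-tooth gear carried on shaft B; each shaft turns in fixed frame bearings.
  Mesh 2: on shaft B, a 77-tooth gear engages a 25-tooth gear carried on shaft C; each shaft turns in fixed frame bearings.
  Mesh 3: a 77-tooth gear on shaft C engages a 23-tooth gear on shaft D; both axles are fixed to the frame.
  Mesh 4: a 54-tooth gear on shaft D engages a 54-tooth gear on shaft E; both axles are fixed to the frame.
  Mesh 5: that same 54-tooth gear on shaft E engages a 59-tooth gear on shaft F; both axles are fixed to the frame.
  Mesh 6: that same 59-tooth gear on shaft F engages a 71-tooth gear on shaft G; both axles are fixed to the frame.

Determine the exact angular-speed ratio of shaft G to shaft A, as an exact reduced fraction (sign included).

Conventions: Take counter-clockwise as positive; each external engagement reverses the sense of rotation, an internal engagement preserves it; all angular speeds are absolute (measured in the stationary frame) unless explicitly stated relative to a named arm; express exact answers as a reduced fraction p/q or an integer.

class = fixed-axis compound train [6 meshes; 6 ratios multiply, 6 sense flips]
mesh 1 [51T→19T]: running ratio 51/19, sense −
mesh 2 [77T→25T]: running ratio 3927/475, sense +
mesh 3 [77T→23T]: running ratio 302379/10925, sense −
mesh 4 [54T→54T]: running ratio 302379/10925, sense +
mesh 5 [54T→59T]: running ratio 16328466/644575, sense −
mesh 6 [59T→71T]: running ratio 16328466/775675, sense +
ω_out/ω_in = 16328466/775675

16328466/775675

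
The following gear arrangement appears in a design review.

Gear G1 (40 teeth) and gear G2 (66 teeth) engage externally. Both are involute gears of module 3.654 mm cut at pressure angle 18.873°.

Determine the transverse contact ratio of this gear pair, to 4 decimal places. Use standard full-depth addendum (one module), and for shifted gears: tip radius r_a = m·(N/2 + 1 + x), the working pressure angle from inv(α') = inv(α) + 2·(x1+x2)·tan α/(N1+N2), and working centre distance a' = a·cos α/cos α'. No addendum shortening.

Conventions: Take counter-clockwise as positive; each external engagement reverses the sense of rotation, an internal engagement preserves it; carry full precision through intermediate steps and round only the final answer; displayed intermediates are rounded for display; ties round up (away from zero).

class = single-mesh tooth geometry [involute pair 40T × 66T, m = 3.654]
base radii: r_b1 = 69.151065, r_b2 = 114.099258
tip radii: r_a1 = 76.734000, r_a2 = 124.236000
no profile shift: α' = α, a' = a
action lengths: √(r_a1²−r_b1²) = 33.260140, √(r_a2²−r_b2²) = 49.152243
base pitch p_b = π·m·cos α = 10.862224
CR = (33.260140 + 49.152243 − 193.662000·sin 18.87300°)/10.862224 = 1.819907
contact ratio ≈ 1.8199

1.8199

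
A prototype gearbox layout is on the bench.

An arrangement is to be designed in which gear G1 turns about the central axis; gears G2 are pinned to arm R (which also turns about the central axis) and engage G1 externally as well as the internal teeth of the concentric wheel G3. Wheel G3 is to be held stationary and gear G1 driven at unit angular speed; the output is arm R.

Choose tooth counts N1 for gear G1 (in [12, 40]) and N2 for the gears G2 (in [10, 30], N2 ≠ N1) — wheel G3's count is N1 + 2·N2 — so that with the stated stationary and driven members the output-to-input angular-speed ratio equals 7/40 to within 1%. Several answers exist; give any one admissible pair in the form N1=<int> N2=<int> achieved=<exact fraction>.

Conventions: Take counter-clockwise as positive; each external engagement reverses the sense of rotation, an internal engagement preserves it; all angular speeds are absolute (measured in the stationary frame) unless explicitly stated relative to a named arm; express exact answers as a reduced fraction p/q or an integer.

N1=14 N2=26 achieved=7/40

design class (target 7/40): planetary set
Willis with ω_ring = 0: ω_arm/ω_sun = N1/(N1+N3); set equal to 7/40  ⇒  N3/N1 = 1/(7/40) − 1 = 33/7
N3 = N1 + 2·N2  ⇒  N2/N1 = (N3/N1 − 1)/2 = (33/7 − 1)/2 = 13/7
smallest multiple with N1 ≥ 12 and N2 ≥ 10: k = 2  ⇒  N1 = 2·7 = 14, N2 = 2·13 = 26 (N1 ≤ 40, N2 ≤ 30, N2 ≠ N1 ✓), N3 = 14 + 2·26 = 66
check: N1/(N1+N3) with N1 = 14, N3 = 66 gives 7/40; |achieved − target| = 0 ≤ 7/4000 ✓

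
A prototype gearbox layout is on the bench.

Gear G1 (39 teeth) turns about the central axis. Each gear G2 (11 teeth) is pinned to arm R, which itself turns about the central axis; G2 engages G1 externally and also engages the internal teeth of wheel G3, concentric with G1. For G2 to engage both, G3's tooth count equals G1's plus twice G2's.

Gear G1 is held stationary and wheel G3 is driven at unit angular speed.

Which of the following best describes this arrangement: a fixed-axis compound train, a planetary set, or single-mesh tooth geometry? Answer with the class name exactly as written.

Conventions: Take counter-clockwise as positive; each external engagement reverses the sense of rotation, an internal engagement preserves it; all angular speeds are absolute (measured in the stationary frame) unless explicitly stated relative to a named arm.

planetary set

class = planetary set [G3 = 39+2·11 = 61; Willis about the carrier]
classification: planetary set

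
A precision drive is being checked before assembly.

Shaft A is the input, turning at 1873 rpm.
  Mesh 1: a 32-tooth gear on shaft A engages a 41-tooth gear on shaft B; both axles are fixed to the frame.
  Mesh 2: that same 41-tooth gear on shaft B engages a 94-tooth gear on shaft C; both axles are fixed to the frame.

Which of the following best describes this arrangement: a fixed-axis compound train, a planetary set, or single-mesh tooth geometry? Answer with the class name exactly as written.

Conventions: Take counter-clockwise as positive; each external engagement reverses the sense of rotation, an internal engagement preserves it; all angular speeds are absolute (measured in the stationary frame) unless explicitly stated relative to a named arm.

2-mesh fixed-axis compound train (all bearings frame-fixed)
classification: fixed-axis compound train

fixed-axis compound train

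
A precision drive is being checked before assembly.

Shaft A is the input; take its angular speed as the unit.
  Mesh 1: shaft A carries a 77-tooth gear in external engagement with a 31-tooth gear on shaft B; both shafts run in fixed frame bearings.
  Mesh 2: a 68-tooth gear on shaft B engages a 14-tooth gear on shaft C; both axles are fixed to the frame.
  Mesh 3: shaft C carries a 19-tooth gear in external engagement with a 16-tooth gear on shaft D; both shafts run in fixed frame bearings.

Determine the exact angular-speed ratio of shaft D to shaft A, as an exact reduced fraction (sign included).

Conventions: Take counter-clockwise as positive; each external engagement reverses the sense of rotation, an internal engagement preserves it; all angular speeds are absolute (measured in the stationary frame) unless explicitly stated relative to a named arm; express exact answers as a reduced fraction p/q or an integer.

class = fixed-axis compound train [3 meshes; 3 ratios multiply, 3 sense flips]
mesh 1 [77T→31T]: running ratio 77/31, sense −
mesh 2 [68T→14T]: running ratio 374/31, sense +
mesh 3 [19T→16T]: running ratio 3553/248, sense −
ω_out/ω_in = -3553/248

-3553/248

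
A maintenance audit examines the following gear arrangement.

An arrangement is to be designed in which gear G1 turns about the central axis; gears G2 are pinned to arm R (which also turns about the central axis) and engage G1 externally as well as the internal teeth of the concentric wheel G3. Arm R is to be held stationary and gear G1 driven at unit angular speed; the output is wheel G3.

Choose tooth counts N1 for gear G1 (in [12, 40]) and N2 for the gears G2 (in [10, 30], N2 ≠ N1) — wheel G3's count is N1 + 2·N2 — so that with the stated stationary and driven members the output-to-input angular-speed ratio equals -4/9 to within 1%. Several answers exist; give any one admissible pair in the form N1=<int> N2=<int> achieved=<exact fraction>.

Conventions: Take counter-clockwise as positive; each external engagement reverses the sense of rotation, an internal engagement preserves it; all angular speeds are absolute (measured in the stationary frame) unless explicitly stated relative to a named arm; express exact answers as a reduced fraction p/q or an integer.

N1=16 N2=10 achieved=-4/9

topology: planetary set — design target -4/9, arm = carrier (Willis)
Willis with ω_arm = 0: ω_ring/ω_sun = −N1/N3; set equal to -4/9  ⇒  N3/N1 = −1/(-4/9) = 9/4
N3 = N1 + 2·N2  ⇒  N2/N1 = (N3/N1 − 1)/2 = (9/4 − 1)/2 = 5/8
smallest multiple with N1 ≥ 12 and N2 ≥ 10: k = 2  ⇒  N1 = 2·8 = 16, N2 = 2·5 = 10 (N1 ≤ 40, N2 ≤ 30, N2 ≠ N1 ✓), N3 = 16 + 2·10 = 36
check: −N1/N3 with N1 = 16, N3 = 36 gives -4/9; |achieved − target| = 0 ≤ 1/225 ✓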